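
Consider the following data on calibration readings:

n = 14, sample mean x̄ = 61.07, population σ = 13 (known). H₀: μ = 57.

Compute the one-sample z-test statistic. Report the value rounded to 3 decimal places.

test statistic = 1.171

SE = σ/√n = 13/√14 = 3.4744
z = (x̄−μ₀)/SE = (61.07−57)/3.4744 = 1.1714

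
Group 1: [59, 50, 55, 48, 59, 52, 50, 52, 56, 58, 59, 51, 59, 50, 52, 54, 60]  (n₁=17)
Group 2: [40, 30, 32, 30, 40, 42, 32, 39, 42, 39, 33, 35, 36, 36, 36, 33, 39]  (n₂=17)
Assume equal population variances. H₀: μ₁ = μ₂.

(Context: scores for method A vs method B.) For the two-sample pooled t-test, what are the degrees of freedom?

df = n₁ + n₂ − 2 = 17 + 17 − 2 = 32

degrees of freedom = 32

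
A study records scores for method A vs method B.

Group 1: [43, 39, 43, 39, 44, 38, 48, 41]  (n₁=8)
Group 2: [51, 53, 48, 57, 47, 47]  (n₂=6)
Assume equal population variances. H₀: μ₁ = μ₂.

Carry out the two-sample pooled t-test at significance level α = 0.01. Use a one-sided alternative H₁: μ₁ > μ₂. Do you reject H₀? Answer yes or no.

x̄₁=41.875, s₁=3.314, n₁=8
x̄₂=50.500, s₂=3.987, n₂=6
s_p² = [7·3.314² + 5·3.987²]/12 = 13.0312
SE = √(s_p²·(1/8+1/6)) = 1.9496
t = (41.875−50.500)/1.9496 = -4.4241
df = 12
p-value (one-sided, H₁ greater) = 0.99959
At α=0.01: p ≥ α → fail to reject H₀

reject H₀: no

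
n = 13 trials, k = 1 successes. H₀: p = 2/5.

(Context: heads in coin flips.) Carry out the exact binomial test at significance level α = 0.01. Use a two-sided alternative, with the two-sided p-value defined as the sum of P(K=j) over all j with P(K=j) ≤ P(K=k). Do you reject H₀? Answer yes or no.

reject H₀: no

Exact binomial: n=13, k=1, p₀=2/5=0.4000
P(X=j) = C(n,j)·p₀^j·(1−p₀)^(n−j); p = Σ P(X=j) over j with P(X=j) ≤ P(X=1)
p-value (two-sided) = 0.02042
At α=0.01: p ≥ α → fail to reject H₀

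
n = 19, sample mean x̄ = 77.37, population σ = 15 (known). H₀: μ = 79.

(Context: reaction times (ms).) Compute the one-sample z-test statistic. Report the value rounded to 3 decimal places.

test statistic = -0.474

SE = σ/√n = 15/√19 = 3.4412
z = (x̄−μ₀)/SE = (77.37−79)/3.4412 = -0.4737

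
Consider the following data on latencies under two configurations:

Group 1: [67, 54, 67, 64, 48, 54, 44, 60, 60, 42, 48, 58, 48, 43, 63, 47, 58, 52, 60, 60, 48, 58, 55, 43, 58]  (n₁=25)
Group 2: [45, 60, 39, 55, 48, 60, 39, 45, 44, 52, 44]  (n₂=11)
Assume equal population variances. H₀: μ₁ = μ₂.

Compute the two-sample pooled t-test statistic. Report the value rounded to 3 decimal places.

x̄₁=54.360, s₁=7.659, n₁=25
x̄₂=48.273, s₂=7.511, n₂=11
s_p² = [24·7.659² + 10·7.511²]/34 = 57.9983
SE = √(s_p²·(1/25+1/11)) = 2.7554
t = (54.360−48.273)/2.7554 = 2.2092
df = 34

test statistic = 2.209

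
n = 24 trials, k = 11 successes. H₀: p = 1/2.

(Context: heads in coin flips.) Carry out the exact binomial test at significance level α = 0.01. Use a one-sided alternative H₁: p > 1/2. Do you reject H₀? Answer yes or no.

Exact binomial: n=24, k=11, p₀=1/2=0.5000
P(X≥11) from Σ C(n,i)·p₀^i·(1−p₀)^(n−i)
p-value (one-sided, H₁ greater) = 0.72937
At α=0.01: p ≥ α → fail to reject H₀

reject H₀: no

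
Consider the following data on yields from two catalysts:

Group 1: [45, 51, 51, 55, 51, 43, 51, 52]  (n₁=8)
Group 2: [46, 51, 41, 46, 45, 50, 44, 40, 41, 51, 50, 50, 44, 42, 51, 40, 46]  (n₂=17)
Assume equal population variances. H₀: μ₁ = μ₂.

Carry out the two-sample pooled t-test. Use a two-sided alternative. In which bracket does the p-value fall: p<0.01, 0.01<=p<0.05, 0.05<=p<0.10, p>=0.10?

x̄₁=49.875, s₁=3.907, n₁=8
x̄₂=45.765, s₂=4.101, n₂=17
s_p² = [7·3.907² + 16·4.101²]/23 = 16.3449
SE = √(s_p²·(1/8+1/17)) = 1.7334
t = (49.875−45.765)/1.7334 = 2.3713
df = 23
p-value (two-sided) = 0.02648
→ bracket: 0.01<=p<0.05

p-value bracket: 0.01<=p<0.05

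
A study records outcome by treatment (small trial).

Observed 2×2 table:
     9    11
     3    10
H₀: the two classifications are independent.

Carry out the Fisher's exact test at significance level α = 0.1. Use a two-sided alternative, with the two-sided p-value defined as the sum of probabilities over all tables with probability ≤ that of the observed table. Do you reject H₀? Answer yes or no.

reject H₀: no

Margins: r₁=20, r₂=13, c₁=12, c₂=21, n=33
p_obs = C(20,9)·C(13,3)/C(33,12); sum pmf over tables with pmf ≤ p_obs
p-value (two-sided) = 0.27752
At α=0.1: p ≥ α → fail to reject H₀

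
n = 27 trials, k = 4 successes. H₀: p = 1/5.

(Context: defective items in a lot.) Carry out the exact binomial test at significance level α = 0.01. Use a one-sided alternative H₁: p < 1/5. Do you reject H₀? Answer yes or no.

reject H₀: no

Exact binomial: n=27, k=4, p₀=1/5=0.2000
P(X≤4) from Σ C(n,i)·p₀^i·(1−p₀)^(n−i)
p-value (one-sided, H₁ less) = 0.34804
At α=0.01: p ≥ α → fail to reject H₀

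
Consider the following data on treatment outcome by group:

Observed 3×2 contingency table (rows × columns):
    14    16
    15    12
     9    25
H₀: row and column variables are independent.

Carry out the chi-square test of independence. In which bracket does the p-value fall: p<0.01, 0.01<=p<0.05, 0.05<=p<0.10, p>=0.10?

Row totals [30, 27, 34], col totals [38, 53], n=91
χ² = (14−12.53)²/12.53 + (16−17.47)²/17.47 + (15−11.27)²/11.27 + (12−15.73)²/15.73 + (9−14.20)²/14.20 + (25−19.80)²/19.80 = 5.6778
df = 2
p-value (upper-tail) = 0.05849
→ bracket: 0.05<=p<0.10

p-value bracket: 0.05<=p<0.10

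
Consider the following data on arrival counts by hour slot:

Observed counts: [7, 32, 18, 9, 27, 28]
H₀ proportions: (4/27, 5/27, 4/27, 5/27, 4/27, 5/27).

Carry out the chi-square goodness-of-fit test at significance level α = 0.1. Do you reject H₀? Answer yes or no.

reject H₀: yes

n = 121; E_i = n·p_i = [17.93, 22.41, 17.93, 22.41, 17.93, 22.41]
χ² = (7−17.93)²/17.93 + (32−22.41)²/22.41 + (18−17.93)²/17.93 + (9−22.41)²/22.41 + (27−17.93)²/17.93 + (28−22.41)²/22.41 = 24.7777
df = 5
p-value (upper-tail) = 0.00015
At α=0.1: p < α → reject H₀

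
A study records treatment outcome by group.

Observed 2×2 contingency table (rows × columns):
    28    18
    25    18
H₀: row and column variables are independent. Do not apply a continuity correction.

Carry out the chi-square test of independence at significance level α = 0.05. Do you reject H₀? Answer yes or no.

Row totals [46, 43], col totals [53, 36], n=89
χ² = (28−27.39)²/27.39 + (18−18.61)²/18.61 + (25−25.61)²/25.61 + (18−17.39)²/17.39 = 0.0688
df = 1
p-value (upper-tail) = 0.79314
At α=0.05: p ≥ α → fail to reject H₀

reject H₀: no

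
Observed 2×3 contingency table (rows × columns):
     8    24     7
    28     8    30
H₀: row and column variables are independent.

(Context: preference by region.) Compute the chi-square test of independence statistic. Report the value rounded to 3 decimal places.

Row totals [39, 66], col totals [36, 32, 37], n=105
χ² = (8−13.37)²/13.37 + (24−11.89)²/11.89 + (7−13.74)²/13.74 + (28−22.63)²/22.63 + (8−20.11)²/20.11 + (30−23.26)²/23.26 = 28.3394
df = 2

test statistic = 28.339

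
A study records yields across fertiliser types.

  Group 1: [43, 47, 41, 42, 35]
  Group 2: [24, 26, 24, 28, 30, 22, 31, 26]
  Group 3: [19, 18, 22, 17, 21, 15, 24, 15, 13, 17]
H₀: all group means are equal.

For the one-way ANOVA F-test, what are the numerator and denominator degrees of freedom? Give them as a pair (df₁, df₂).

degrees of freedom = [2, 20]

k = 3 groups, N = 23 total
df = (k−1, N−k) = (3−1, 23−3) = (2, 20)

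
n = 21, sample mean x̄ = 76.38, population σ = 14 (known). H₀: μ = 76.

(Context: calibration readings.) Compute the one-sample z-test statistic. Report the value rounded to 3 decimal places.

test statistic = 0.124

SE = σ/√n = 14/√21 = 3.0551
z = (x̄−μ₀)/SE = (76.38−76)/3.0551 = 0.1244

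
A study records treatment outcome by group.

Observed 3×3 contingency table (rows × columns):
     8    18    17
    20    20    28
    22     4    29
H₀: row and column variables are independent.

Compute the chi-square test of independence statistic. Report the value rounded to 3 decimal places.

test statistic = 17.108

Row totals [43, 68, 55], col totals [50, 42, 74], n=166
χ² = (8−12.95)²/12.95 + (18−10.88)²/10.88 + (17−19.17)²/19.17 + (20−20.48)²/20.48 + (20−17.20)²/17.20 + (28−30.31)²/30.31 + (22−16.57)²/16.57 + (4−13.92)²/13.92 + (29−24.52)²/24.52 = 17.1078
df = 4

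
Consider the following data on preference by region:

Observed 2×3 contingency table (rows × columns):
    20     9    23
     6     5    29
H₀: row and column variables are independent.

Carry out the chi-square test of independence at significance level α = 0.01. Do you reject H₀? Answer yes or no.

Row totals [52, 40], col totals [26, 14, 52], n=92
χ² = (20−14.70)²/14.70 + (9−7.91)²/7.91 + (23−29.39)²/29.39 + (6−11.30)²/11.30 + (5−6.09)²/6.09 + (29−22.61)²/22.61 = 7.9436
df = 2
p-value (upper-tail) = 0.01884
At α=0.01: p ≥ α → fail to reject H₀

reject H₀: no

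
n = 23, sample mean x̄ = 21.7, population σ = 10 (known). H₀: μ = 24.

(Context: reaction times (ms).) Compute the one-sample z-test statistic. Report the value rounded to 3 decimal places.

SE = σ/√n = 10/√23 = 2.0851
z = (x̄−μ₀)/SE = (21.7−24)/2.0851 = -1.1030

test statistic = -1.103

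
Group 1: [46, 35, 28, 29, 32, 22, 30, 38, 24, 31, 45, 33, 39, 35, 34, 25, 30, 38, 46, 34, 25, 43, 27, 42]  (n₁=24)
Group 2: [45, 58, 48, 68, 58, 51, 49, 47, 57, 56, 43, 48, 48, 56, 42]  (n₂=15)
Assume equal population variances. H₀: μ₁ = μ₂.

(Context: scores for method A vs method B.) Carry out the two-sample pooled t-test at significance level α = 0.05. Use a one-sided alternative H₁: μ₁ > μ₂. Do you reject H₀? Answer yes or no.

x̄₁=33.792, s₁=7.144, n₁=24
x̄₂=51.600, s₂=7.049, n₂=15
s_p² = [23·7.144² + 14·7.049²]/37 = 50.5286
SE = √(s_p²·(1/24+1/15)) = 2.3396
t = (33.792−51.600)/2.3396 = -7.6116
df = 37
p-value (one-sided, H₁ greater) = 1.00000
At α=0.05: p ≥ α → fail to reject H₀

reject H₀: no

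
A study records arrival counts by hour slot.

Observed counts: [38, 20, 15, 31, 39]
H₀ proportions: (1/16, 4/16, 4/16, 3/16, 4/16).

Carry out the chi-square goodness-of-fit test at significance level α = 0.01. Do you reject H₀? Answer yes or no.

n = 143; E_i = n·p_i = [8.94, 35.75, 35.75, 26.81, 35.75]
χ² = (38−8.94)²/8.94 + (20−35.75)²/35.75 + (15−35.75)²/35.75 + (31−26.81)²/26.81 + (39−35.75)²/35.75 = 114.4359
df = 4
p-value (upper-tail) = 0.00000
At α=0.01: p < α → reject H₀

reject H₀: yes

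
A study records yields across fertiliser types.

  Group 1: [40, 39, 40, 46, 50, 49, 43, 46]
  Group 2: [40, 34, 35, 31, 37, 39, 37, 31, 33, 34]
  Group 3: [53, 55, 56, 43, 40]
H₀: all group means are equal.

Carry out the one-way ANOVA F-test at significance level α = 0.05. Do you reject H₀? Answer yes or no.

reject H₀: yes

Group means [44.12, 35.10, 49.40], grand mean 41.348
SSB = Σnᵢ(x̄ᵢ−x̄)² = 776.242; SSW = ΣΣ(x−x̄ᵢ)² = 430.975
MSB = 776.242/2 = 388.1212; MSW = 430.975/20 = 21.5488
F = MSB/MSW = 18.0113
df = (2, 20)
p-value (upper-tail) = 0.00003
At α=0.05: p < α → reject H₀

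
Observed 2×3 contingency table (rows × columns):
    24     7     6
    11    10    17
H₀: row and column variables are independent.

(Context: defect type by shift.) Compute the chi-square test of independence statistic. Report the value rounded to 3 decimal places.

Row totals [37, 38], col totals [35, 17, 23], n=75
χ² = (24−17.27)²/17.27 + (7−8.39)²/8.39 + (6−11.35)²/11.35 + (11−17.73)²/17.73 + (10−8.61)²/8.61 + (17−11.65)²/11.65 = 10.6074
df = 2

test statistic = 10.607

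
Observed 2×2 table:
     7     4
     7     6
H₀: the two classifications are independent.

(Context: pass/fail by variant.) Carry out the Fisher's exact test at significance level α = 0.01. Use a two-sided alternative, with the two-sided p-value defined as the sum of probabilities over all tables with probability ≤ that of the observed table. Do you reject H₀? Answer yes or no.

Margins: r₁=11, r₂=13, c₁=14, c₂=10, n=24
p_obs = C(11,7)·C(13,7)/C(24,14); sum pmf over tables with pmf ≤ p_obs
p-value (two-sided) = 0.69683
At α=0.01: p ≥ α → fail to reject H₀

reject H₀: no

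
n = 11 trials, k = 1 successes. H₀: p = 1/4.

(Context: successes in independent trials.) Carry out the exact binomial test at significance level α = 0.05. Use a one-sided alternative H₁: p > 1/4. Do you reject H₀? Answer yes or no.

reject H₀: no

Exact binomial: n=11, k=1, p₀=1/4=0.2500
P(X≥1) from Σ C(n,i)·p₀^i·(1−p₀)^(n−i)
p-value (one-sided, H₁ greater) = 0.95776
At α=0.05: p ≥ α → fail to reject H₀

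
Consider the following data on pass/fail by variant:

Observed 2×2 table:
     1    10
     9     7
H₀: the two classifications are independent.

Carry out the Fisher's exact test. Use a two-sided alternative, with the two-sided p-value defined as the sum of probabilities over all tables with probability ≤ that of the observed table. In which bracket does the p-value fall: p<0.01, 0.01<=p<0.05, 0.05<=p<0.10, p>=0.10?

Margins: r₁=11, r₂=16, c₁=10, c₂=17, n=27
p_obs = C(11,1)·C(16,9)/C(27,10); sum pmf over tables with pmf ≤ p_obs
p-value (two-sided) = 0.01832
→ bracket: 0.01<=p<0.05

p-value bracket: 0.01<=p<0.05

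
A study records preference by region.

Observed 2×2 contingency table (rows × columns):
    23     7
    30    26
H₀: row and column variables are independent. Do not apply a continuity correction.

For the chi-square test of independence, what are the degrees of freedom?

degrees of freedom = 1

df = (r−1)(c−1) = (2−1)·(2−1) = 1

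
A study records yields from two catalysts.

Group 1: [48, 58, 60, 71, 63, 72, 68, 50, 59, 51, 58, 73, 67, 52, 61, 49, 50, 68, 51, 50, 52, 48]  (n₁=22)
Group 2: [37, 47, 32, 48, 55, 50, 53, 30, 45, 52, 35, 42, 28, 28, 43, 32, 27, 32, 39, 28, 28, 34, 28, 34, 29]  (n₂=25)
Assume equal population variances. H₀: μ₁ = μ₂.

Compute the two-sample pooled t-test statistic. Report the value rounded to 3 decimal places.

test statistic = 7.930

x̄₁=58.136, s₁=8.598, n₁=22
x̄₂=37.440, s₂=9.206, n₂=25
s_p² = [21·8.598² + 24·9.206²]/45 = 79.7056
SE = √(s_p²·(1/22+1/25)) = 2.6098
t = (58.136−37.440)/2.6098 = 7.9302
df = 45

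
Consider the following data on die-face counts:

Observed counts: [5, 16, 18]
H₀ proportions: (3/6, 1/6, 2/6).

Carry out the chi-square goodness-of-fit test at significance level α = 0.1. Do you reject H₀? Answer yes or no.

reject H₀: yes

n = 39; E_i = n·p_i = [19.50, 6.50, 13.00]
χ² = (5−19.50)²/19.50 + (16−6.50)²/6.50 + (18−13.00)²/13.00 = 26.5897
df = 2
p-value (upper-tail) = 0.00000
At α=0.1: p < α → reject H₀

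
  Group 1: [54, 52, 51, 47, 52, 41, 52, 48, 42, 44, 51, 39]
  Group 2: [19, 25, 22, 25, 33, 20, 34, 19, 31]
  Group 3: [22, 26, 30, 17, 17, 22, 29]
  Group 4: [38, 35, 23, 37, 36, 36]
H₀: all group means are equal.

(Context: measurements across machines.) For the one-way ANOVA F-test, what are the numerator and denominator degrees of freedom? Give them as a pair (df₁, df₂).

k = 4 groups, N = 34 total
df = (k−1, N−k) = (4−1, 34−4) = (3, 30)

degrees of freedom = [3, 30]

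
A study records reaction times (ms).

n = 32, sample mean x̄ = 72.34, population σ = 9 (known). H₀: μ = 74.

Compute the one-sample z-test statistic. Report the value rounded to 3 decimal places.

SE = σ/√n = 9/√32 = 1.5910
z = (x̄−μ₀)/SE = (72.34−74)/1.5910 = -1.0434

test statistic = -1.043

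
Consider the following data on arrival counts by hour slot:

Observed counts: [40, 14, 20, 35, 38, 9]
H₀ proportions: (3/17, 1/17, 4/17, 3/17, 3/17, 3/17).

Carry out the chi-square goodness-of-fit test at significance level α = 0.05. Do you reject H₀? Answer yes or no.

n = 156; E_i = n·p_i = [27.53, 9.18, 36.71, 27.53, 27.53, 27.53]
χ² = (40−27.53)²/27.53 + (14−9.18)²/9.18 + (20−36.71)²/36.71 + (35−27.53)²/27.53 + (38−27.53)²/27.53 + (9−27.53)²/27.53 = 34.2692
df = 5
p-value (upper-tail) = 0.00000
At α=0.05: p < α → reject H₀

reject H₀: yes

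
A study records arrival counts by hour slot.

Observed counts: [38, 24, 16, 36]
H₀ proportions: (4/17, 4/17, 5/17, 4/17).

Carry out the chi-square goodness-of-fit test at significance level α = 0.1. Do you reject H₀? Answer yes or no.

n = 114; E_i = n·p_i = [26.82, 26.82, 33.53, 26.82]
χ² = (38−26.82)²/26.82 + (24−26.82)²/26.82 + (16−33.53)²/33.53 + (36−26.82)²/26.82 = 17.2579
df = 3
p-value (upper-tail) = 0.00063
At α=0.1: p < α → reject H₀

reject H₀: yes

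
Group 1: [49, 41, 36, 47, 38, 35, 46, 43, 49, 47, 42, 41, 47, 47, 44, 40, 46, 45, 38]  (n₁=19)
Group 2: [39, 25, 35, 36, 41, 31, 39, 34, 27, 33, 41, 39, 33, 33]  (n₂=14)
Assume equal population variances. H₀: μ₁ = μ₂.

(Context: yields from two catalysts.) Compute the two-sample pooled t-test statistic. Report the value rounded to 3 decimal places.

x̄₁=43.211, s₁=4.341, n₁=19
x̄₂=34.714, s₂=4.906, n₂=14
s_p² = [18·4.341² + 13·4.906²]/31 = 21.0327
SE = √(s_p²·(1/19+1/14)) = 1.6153
t = (43.211−34.714)/1.6153 = 5.2597
df = 31

test statistic = 5.260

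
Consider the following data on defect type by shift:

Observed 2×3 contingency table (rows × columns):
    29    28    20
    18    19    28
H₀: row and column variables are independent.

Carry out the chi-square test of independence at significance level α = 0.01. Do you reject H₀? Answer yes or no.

Row totals [77, 65], col totals [47, 47, 48], n=142
χ² = (29−25.49)²/25.49 + (28−25.49)²/25.49 + (20−26.03)²/26.03 + (18−21.51)²/21.51 + (19−21.51)²/21.51 + (28−21.97)²/21.97 = 4.6503
df = 2
p-value (upper-tail) = 0.09777
At α=0.01: p ≥ α → fail to reject H₀

reject H₀: no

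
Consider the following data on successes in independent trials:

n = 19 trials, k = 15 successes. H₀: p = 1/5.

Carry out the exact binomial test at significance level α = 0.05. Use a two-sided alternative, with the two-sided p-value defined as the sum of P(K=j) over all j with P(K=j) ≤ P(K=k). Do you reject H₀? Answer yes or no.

Exact binomial: n=19, k=15, p₀=1/5=0.2000
P(X=j) = C(n,j)·p₀^j·(1−p₀)^(n−j); p = Σ P(X=j) over j with P(X=j) ≤ P(X=15)
p-value (two-sided) = 0.00000
At α=0.05: p < α → reject H₀

reject H₀: yes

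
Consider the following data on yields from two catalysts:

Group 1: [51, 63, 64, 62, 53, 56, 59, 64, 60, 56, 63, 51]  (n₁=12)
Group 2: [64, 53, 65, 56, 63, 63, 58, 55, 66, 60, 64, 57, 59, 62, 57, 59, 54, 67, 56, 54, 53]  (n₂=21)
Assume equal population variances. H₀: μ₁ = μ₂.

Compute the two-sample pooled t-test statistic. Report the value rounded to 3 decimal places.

x̄₁=58.500, s₁=4.964, n₁=12
x̄₂=59.286, s₂=4.496, n₂=21
s_p² = [11·4.964² + 20·4.496²]/31 = 21.7834
SE = √(s_p²·(1/12+1/21)) = 1.6890
t = (58.500−59.286)/1.6890 = -0.4652
df = 31

test statistic = -0.465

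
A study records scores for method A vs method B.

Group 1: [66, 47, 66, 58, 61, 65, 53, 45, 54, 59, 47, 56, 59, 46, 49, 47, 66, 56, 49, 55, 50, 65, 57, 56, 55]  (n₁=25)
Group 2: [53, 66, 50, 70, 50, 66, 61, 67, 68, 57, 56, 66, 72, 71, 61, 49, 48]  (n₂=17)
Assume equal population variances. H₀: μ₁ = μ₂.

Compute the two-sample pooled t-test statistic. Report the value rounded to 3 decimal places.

x̄₁=55.480, s₁=6.820, n₁=25
x̄₂=60.647, s₂=8.366, n₂=17
s_p² = [24·6.820² + 16·8.366²]/40 = 55.9031
SE = √(s_p²·(1/25+1/17)) = 2.3504
t = (55.480−60.647)/2.3504 = -2.1983
df = 40

test statistic = -2.198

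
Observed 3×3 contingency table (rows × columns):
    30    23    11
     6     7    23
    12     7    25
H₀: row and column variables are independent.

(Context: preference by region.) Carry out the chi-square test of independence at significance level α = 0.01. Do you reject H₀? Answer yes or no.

reject H₀: yes

Row totals [64, 36, 44], col totals [48, 37, 59], n=144
χ² = (30−21.33)²/21.33 + (23−16.44)²/16.44 + (11−26.22)²/26.22 + (6−12.00)²/12.00 + (7−9.25)²/9.25 + (23−14.75)²/14.75 + (12−14.67)²/14.67 + (7−11.31)²/11.31 + (25−18.03)²/18.03 = 27.9536
df = 4
p-value (upper-tail) = 0.00001
At α=0.01: p < α → reject H₀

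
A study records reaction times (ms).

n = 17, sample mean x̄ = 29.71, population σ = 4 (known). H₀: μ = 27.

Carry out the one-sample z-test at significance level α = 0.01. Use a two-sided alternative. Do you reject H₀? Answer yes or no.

reject H₀: yes

SE = σ/√n = 4/√17 = 0.9701
z = (x̄−μ₀)/SE = (29.71−27)/0.9701 = 2.7934
p-value (two-sided) = 0.00522
At α=0.01: p < α → reject H₀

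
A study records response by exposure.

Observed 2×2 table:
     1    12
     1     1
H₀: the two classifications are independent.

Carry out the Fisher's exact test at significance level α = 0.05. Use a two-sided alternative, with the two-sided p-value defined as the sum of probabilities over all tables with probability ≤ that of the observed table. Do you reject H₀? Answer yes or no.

Margins: r₁=13, r₂=2, c₁=2, c₂=13, n=15
p_obs = C(13,1)·C(2,1)/C(15,2); sum pmf over tables with pmf ≤ p_obs
p-value (two-sided) = 0.25714
At α=0.05: p ≥ α → fail to reject H₀

reject H₀: no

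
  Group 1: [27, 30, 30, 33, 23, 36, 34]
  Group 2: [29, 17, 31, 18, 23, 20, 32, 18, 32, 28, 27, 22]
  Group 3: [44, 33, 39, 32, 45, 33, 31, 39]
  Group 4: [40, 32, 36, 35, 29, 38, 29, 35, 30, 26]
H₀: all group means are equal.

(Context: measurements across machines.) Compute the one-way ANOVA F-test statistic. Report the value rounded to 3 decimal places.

Group means [30.43, 24.75, 37.00, 33.00], grand mean 30.703
SSB = Σnᵢ(x̄ᵢ−x̄)² = 795.765; SSW = ΣΣ(x−x̄ᵢ)² = 875.964
MSB = 795.765/3 = 265.2551; MSW = 875.964/33 = 26.5444
F = MSB/MSW = 9.9929
df = (3, 33)

test statistic = 9.993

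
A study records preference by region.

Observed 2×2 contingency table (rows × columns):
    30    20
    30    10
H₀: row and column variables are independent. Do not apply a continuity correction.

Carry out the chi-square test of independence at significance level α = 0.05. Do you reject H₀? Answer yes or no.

reject H₀: no

Row totals [50, 40], col totals [60, 30], n=90
χ² = (30−33.33)²/33.33 + (20−16.67)²/16.67 + (30−26.67)²/26.67 + (10−13.33)²/13.33 = 2.2500
df = 1
p-value (upper-tail) = 0.13361
At α=0.05: p ≥ α → fail to reject H₀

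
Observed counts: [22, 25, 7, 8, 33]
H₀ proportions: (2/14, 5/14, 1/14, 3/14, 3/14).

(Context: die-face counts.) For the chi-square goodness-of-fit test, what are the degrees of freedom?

degrees of freedom = 4

df = k − 1 = 5 − 1 = 4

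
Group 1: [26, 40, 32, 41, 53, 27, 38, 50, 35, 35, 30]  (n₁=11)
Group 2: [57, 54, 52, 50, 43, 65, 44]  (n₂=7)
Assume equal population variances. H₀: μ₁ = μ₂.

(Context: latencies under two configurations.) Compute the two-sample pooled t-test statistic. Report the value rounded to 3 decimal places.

test statistic = -3.776

x̄₁=37.000, s₁=8.683, n₁=11
x̄₂=52.143, s₂=7.603, n₂=7
s_p² = [10·8.683² + 6·7.603²]/16 = 68.8036
SE = √(s_p²·(1/11+1/7)) = 4.0105
t = (37.000−52.143)/4.0105 = -3.7758
df = 16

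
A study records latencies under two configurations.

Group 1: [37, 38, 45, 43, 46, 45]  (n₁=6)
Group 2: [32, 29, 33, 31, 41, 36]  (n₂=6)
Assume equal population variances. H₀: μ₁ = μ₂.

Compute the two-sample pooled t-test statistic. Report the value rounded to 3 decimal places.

test statistic = 3.677

x̄₁=42.333, s₁=3.882, n₁=6
x̄₂=33.667, s₂=4.274, n₂=6
s_p² = [5·3.882² + 5·4.274²]/10 = 16.6667
SE = √(s_p²·(1/6+1/6)) = 2.3570
t = (42.333−33.667)/2.3570 = 3.6770
df = 10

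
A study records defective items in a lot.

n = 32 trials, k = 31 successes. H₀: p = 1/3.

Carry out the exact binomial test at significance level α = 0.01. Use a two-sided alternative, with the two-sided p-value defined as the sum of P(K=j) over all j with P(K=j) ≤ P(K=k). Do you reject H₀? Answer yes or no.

reject H₀: yes

Exact binomial: n=32, k=31, p₀=1/3=0.3333
P(X=j) = C(n,j)·p₀^j·(1−p₀)^(n−j); p = Σ P(X=j) over j with P(X=j) ≤ P(X=31)
p-value (two-sided) = 0.00000
At α=0.01: p < α → reject H₀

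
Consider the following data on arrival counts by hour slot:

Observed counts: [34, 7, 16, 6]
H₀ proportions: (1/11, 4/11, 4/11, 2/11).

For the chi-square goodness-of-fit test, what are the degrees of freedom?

degrees of freedom = 3

df = k − 1 = 4 − 1 = 3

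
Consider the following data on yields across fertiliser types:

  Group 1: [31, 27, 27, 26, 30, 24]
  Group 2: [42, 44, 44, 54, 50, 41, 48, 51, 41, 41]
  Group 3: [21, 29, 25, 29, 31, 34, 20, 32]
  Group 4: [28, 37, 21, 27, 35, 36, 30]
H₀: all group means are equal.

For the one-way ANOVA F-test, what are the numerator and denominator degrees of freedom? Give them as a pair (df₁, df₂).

k = 4 groups, N = 31 total
df = (k−1, N−k) = (4−1, 31−4) = (3, 27)

degrees of freedom = [3, 27]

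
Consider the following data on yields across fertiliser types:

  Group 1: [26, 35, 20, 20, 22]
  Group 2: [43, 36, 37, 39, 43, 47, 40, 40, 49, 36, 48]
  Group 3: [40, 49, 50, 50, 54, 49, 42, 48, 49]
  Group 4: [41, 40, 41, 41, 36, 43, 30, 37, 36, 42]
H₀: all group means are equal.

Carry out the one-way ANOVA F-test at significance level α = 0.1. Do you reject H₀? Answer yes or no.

Group means [24.60, 41.64, 47.89, 38.70], grand mean 39.971
SSB = Σnᵢ(x̄ᵢ−x̄)² = 1792.237; SSW = ΣΣ(x−x̄ᵢ)² = 670.734
MSB = 1792.237/3 = 597.4124; MSW = 670.734/31 = 21.6366
F = MSB/MSW = 27.6112
df = (3, 31)
p-value (upper-tail) = 0.00000
At α=0.1: p < α → reject H₀

reject H₀: yes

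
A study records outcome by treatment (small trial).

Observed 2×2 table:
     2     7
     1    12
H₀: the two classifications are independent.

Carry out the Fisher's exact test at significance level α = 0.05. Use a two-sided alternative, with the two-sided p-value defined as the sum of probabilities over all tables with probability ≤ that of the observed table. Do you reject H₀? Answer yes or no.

reject H₀: no

Margins: r₁=9, r₂=13, c₁=3, c₂=19, n=22
p_obs = C(9,2)·C(13,1)/C(22,3); sum pmf over tables with pmf ≤ p_obs
p-value (two-sided) = 0.54416
At α=0.05: p ≥ α → fail to reject H₀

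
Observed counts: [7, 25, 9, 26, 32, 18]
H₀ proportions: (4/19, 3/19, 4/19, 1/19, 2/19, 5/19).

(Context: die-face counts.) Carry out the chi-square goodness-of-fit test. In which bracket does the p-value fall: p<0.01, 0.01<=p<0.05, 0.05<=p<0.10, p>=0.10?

n = 117; E_i = n·p_i = [24.63, 18.47, 24.63, 6.16, 12.32, 30.79]
χ² = (7−24.63)²/24.63 + (25−18.47)²/18.47 + (9−24.63)²/24.63 + (26−6.16)²/6.16 + (32−12.32)²/12.32 + (18−30.79)²/30.79 = 125.5558
df = 5
p-value (upper-tail) = 0.00000
→ bracket: p<0.01

p-value bracket: p<0.01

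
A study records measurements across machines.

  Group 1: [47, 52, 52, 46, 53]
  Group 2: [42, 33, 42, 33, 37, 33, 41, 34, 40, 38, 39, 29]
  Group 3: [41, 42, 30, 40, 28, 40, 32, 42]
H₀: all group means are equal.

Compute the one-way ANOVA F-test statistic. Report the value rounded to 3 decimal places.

test statistic = 15.936

Group means [50.00, 36.75, 36.88], grand mean 39.440
SSB = Σnᵢ(x̄ᵢ−x̄)² = 697.035; SSW = ΣΣ(x−x̄ᵢ)² = 481.125
MSB = 697.035/2 = 348.5175; MSW = 481.125/22 = 21.8693
F = MSB/MSW = 15.9364
df = (2, 22)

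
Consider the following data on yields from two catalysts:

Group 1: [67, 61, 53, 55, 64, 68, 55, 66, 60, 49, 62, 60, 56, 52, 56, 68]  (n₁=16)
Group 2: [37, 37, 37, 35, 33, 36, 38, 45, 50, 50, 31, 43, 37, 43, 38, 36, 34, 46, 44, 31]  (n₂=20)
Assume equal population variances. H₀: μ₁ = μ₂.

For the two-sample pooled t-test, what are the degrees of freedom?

degrees of freedom = 34

df = n₁ + n₂ − 2 = 16 + 20 − 2 = 34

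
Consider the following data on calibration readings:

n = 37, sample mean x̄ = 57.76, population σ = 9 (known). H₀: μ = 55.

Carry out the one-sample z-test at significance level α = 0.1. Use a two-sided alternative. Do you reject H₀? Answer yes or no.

SE = σ/√n = 9/√37 = 1.4796
z = (x̄−μ₀)/SE = (57.76−55)/1.4796 = 1.8654
p-value (two-sided) = 0.06213
At α=0.1: p < α → reject H₀

reject H₀: yes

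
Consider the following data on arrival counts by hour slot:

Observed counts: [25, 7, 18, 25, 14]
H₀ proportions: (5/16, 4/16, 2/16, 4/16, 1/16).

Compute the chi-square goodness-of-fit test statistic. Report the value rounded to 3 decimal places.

n = 89; E_i = n·p_i = [27.81, 22.25, 11.12, 22.25, 5.56]
χ² = (25−27.81)²/27.81 + (7−22.25)²/22.25 + (18−11.12)²/11.12 + (25−22.25)²/22.25 + (14−5.56)²/5.56 = 28.1236
df = 4

test statistic = 28.124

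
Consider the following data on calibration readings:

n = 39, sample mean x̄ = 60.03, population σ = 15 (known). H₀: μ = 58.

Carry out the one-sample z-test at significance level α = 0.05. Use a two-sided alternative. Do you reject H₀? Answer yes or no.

reject H₀: no

SE = σ/√n = 15/√39 = 2.4019
z = (x̄−μ₀)/SE = (60.03−58)/2.4019 = 0.8452
p-value (two-sided) = 0.39802
At α=0.05: p ≥ α → fail to reject H₀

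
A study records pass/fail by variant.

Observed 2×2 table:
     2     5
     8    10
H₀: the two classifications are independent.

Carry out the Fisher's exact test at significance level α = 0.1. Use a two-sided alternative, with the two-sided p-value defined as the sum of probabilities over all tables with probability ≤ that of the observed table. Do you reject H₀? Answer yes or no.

reject H₀: no

Margins: r₁=7, r₂=18, c₁=10, c₂=15, n=25
p_obs = C(7,2)·C(18,8)/C(25,10); sum pmf over tables with pmf ≤ p_obs
p-value (two-sided) = 0.65925
At α=0.1: p ≥ α → fail to reject H₀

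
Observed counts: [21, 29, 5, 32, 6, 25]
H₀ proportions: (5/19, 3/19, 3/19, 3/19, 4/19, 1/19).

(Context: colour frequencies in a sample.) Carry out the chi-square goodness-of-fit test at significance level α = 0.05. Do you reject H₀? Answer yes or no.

reject H₀: yes

n = 118; E_i = n·p_i = [31.05, 18.63, 18.63, 18.63, 24.84, 6.21]
χ² = (21−31.05)²/31.05 + (29−18.63)²/18.63 + (5−18.63)²/18.63 + (32−18.63)²/18.63 + (6−24.84)²/24.84 + (25−6.21)²/6.21 = 99.7271
df = 5
p-value (upper-tail) = 0.00000
At α=0.05: p < α → reject H₀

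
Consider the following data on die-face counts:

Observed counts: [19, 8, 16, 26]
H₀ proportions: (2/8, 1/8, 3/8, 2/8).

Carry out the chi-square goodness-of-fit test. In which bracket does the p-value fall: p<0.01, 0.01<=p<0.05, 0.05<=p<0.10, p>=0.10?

n = 69; E_i = n·p_i = [17.25, 8.62, 25.88, 17.25]
χ² = (19−17.25)²/17.25 + (8−8.62)²/8.62 + (16−25.88)²/25.88 + (26−17.25)²/17.25 = 8.4300
df = 3
p-value (upper-tail) = 0.03791
→ bracket: 0.01<=p<0.05

p-value bracket: 0.01<=p<0.05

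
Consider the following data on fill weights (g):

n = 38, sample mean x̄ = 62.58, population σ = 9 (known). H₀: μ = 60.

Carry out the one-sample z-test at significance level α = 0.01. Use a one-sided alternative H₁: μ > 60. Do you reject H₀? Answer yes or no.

SE = σ/√n = 9/√38 = 1.4600
z = (x̄−μ₀)/SE = (62.58−60)/1.4600 = 1.7671
p-value (one-sided, H₁ greater) = 0.03860
At α=0.01: p ≥ α → fail to reject H₀

reject H₀: no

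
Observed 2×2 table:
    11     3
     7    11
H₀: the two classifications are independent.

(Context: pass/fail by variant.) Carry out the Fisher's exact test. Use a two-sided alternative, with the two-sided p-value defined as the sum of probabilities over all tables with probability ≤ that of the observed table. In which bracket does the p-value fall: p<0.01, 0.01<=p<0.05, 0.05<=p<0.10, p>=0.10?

p-value bracket: 0.01<=p<0.05

Margins: r₁=14, r₂=18, c₁=18, c₂=14, n=32
p_obs = C(14,11)·C(18,7)/C(32,18); sum pmf over tables with pmf ≤ p_obs
p-value (two-sided) = 0.03557
→ bracket: 0.01<=p<0.05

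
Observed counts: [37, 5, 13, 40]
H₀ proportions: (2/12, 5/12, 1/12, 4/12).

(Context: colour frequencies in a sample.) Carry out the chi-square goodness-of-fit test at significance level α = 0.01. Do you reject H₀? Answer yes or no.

n = 95; E_i = n·p_i = [15.83, 39.58, 7.92, 31.67]
χ² = (37−15.83)²/15.83 + (5−39.58)²/39.58 + (13−7.92)²/7.92 + (40−31.67)²/31.67 = 63.9684
df = 3
p-value (upper-tail) = 0.00000
At α=0.01: p < α → reject H₀

reject H₀: yes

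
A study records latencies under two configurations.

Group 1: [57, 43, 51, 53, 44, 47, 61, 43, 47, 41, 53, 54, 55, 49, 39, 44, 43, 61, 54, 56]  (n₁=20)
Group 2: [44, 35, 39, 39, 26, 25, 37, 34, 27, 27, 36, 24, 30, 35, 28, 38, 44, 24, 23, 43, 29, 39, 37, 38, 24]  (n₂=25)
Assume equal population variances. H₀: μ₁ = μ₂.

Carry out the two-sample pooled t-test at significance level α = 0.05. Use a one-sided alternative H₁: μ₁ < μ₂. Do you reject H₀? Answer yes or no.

x̄₁=49.750, s₁=6.656, n₁=20
x̄₂=33.000, s₂=6.856, n₂=25
s_p² = [19·6.656² + 24·6.856²]/43 = 45.8081
SE = √(s_p²·(1/20+1/25)) = 2.0305
t = (49.750−33.000)/2.0305 = 8.2494
df = 43
p-value (one-sided, H₁ less) = 1.00000
At α=0.05: p ≥ α → fail to reject H₀

reject H₀: no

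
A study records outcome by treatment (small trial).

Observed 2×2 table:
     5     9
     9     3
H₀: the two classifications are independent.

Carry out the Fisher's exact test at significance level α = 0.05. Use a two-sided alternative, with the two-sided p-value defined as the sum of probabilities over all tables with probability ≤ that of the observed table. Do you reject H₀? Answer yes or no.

reject H₀: no

Margins: r₁=14, r₂=12, c₁=14, c₂=12, n=26
p_obs = C(14,5)·C(12,9)/C(26,14); sum pmf over tables with pmf ≤ p_obs
p-value (two-sided) = 0.06184
At α=0.05: p ≥ α → fail to reject H₀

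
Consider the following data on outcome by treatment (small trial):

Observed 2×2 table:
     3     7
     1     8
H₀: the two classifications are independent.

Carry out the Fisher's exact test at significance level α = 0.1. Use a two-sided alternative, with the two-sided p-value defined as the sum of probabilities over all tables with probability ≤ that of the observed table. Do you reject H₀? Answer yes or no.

reject H₀: no

Margins: r₁=10, r₂=9, c₁=4, c₂=15, n=19
p_obs = C(10,3)·C(9,1)/C(19,4); sum pmf over tables with pmf ≤ p_obs
p-value (two-sided) = 0.58204
At α=0.1: p ≥ α → fail to reject H₀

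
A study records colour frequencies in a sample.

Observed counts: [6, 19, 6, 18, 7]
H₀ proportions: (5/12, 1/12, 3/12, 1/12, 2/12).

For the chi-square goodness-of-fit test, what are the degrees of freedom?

df = k − 1 = 5 − 1 = 4

degrees of freedom = 4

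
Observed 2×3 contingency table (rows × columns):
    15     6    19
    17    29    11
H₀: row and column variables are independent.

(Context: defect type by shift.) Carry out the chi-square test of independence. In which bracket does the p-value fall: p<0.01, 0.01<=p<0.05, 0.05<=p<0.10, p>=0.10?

p-value bracket: p<0.01

Row totals [40, 57], col totals [32, 35, 30], n=97
χ² = (15−13.20)²/13.20 + (6−14.43)²/14.43 + (19−12.37)²/12.37 + (17−18.80)²/18.80 + (29−20.57)²/20.57 + (11−17.63)²/17.63 = 14.8493
df = 2
p-value (upper-tail) = 0.00060
→ bracket: p<0.01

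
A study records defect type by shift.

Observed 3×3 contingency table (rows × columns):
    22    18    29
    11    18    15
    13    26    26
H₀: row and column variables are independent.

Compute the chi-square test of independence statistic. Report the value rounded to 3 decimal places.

Row totals [69, 44, 65], col totals [46, 62, 70], n=178
χ² = (22−17.83)²/17.83 + (18−24.03)²/24.03 + (29−27.13)²/27.13 + (11−11.37)²/11.37 + (18−15.33)²/15.33 + (15−17.30)²/17.30 + (13−16.80)²/16.80 + (26−22.64)²/22.64 + (26−25.56)²/25.56 = 4.7674
df = 4

test statistic = 4.767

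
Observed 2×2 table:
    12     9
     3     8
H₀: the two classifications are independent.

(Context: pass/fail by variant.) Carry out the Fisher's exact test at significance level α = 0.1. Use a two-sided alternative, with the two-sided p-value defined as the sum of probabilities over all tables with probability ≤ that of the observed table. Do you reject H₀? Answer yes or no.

Margins: r₁=21, r₂=11, c₁=15, c₂=17, n=32
p_obs = C(21,12)·C(11,3)/C(32,15); sum pmf over tables with pmf ≤ p_obs
p-value (two-sided) = 0.14746
At α=0.1: p ≥ α → fail to reject H₀

reject H₀: no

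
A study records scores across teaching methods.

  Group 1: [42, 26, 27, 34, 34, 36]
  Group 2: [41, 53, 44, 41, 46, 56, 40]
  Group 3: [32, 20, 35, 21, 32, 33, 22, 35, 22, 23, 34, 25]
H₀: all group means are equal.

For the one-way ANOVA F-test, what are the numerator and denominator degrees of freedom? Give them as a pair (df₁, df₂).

degrees of freedom = [2, 22]

k = 3 groups, N = 25 total
df = (k−1, N−k) = (3−1, 25−3) = (2, 22)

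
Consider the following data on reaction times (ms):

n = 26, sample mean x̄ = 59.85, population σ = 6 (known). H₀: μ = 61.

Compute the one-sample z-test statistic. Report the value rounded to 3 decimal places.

test statistic = -0.977

SE = σ/√n = 6/√26 = 1.1767
z = (x̄−μ₀)/SE = (59.85−61)/1.1767 = -0.9773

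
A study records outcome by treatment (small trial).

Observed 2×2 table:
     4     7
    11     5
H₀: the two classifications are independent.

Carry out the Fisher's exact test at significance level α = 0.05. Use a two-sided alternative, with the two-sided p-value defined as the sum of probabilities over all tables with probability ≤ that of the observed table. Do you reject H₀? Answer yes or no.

reject H₀: no

Margins: r₁=11, r₂=16, c₁=15, c₂=12, n=27
p_obs = C(11,4)·C(16,11)/C(27,15); sum pmf over tables with pmf ≤ p_obs
p-value (two-sided) = 0.13025
At α=0.05: p ≥ α → fail to reject H₀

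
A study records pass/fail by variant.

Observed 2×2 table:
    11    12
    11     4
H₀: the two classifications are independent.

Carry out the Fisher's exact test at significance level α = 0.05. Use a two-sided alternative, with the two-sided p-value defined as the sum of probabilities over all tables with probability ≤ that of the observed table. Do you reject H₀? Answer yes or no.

Margins: r₁=23, r₂=15, c₁=22, c₂=16, n=38
p_obs = C(23,11)·C(15,11)/C(38,22); sum pmf over tables with pmf ≤ p_obs
p-value (two-sided) = 0.18165
At α=0.05: p ≥ α → fail to reject H₀

reject H₀: no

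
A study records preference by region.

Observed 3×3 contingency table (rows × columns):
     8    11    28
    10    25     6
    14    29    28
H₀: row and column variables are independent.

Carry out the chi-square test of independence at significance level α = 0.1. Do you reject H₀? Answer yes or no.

Row totals [47, 41, 71], col totals [32, 65, 62], n=159
χ² = (8−9.46)²/9.46 + (11−19.21)²/19.21 + (28−18.33)²/18.33 + (10−8.25)²/8.25 + (25−16.76)²/16.76 + (6−15.99)²/15.99 + (14−14.29)²/14.29 + (29−29.03)²/29.03 + (28−27.69)²/27.69 = 19.5109
df = 4
p-value (upper-tail) = 0.00062
At α=0.1: p < α → reject H₀

reject H₀: yes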